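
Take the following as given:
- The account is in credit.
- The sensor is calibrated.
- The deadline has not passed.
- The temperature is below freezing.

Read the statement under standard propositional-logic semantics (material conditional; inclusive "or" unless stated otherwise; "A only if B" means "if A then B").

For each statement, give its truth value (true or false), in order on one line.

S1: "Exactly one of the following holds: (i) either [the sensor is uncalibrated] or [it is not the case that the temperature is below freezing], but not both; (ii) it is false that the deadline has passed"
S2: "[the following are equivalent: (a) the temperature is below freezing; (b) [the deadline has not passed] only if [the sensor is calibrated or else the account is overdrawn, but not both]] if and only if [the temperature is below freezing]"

Let Q = "the sensor is calibrated" (True), S = "the temperature is below freezing" (True), R = "the deadline has passed" (False), P = "the account is overdrawn" (False).

S1: This is (not Q xor not S) xor not R.

not Q = not True = False
not S = not True = False
not Q xor not S = False xor False = False
not R = not False = True
(not Q xor not S) xor not R = False xor True = True
Hence S1 is true.

S2: Parsed as (S iff (not R -> (Q xor P))) iff S

not R = not False = True
Q xor P = True xor False = True
not R -> (Q xor P) = True -> True = True
S iff (not R -> (Q xor P)) = True iff True = True
(S iff (not R -> (Q xor P))) iff S = True iff True = True
So S2 is true.

S1 True; S2 True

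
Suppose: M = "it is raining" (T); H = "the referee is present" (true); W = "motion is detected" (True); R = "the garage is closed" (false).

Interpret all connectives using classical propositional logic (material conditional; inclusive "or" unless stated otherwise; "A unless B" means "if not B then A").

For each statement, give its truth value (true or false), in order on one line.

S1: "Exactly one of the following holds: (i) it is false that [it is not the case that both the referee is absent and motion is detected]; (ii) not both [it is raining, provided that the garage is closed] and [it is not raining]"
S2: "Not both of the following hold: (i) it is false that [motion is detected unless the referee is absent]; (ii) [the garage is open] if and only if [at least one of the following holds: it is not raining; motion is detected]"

S1 true / S2 true

S1: This is not (not H nand W) xor ((R -> M) nand not M).

not H = not True = False
not H nand W = False nand True = True
not (not H nand W) = not True = False
R -> M = False -> True = True
not M = not True = False
(R -> M) nand not M = True nand False = True
not (not H nand W) xor ((R -> M) nand not M) = False xor True = True
So S1 is true.

S2: This is not (W or not H) nand (not R iff (not M or W)).

not H = not True = False
W or not H = True or False = True
not (W or not H) = not True = False
not R = not False = True
not M = not True = False
not M or W = False or True = True
not R iff (not M or W) = True iff True = True
not (W or not H) nand (not R iff (not M or W)) = False nand True = True
Hence S2 is true.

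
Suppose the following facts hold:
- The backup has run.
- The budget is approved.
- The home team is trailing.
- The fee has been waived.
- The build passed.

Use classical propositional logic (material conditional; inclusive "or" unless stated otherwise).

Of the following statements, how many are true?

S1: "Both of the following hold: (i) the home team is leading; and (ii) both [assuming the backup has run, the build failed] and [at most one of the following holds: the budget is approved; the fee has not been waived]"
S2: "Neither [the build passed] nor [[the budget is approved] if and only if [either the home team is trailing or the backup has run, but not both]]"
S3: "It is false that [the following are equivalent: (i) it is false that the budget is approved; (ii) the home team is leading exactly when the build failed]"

1

Let R = "the home team is leading" (False), P = "the backup has run" (True), U = "the build passed" (True), Q = "the budget is approved" (True), S = "the fee has been waived" (True).

S1: Formalization: R and ((P -> not U) and (Q nand not S))

not U = not True = False
P -> not U = True -> False = False
not S = not True = False
Q nand not S = True nand False = True
(P -> not U) and (Q nand not S) = False and True = False
R and ((P -> not U) and (Q nand not S)) = False and False = False
So S1 is false.

S2: Parsed as U nor (Q iff (not R xor P))

not R = not False = True
not R xor P = True xor True = False
Q iff (not R xor P) = True iff False = False
U nor (Q iff (not R xor P)) = True nor False = False
Hence S2 is false.

S3: Formalization: not (not Q iff (R iff not U))

not Q = not True = False
not U = not True = False
R iff not U = False iff False = True
not Q iff (R iff not U) = False iff True = False
not (not Q iff (R iff not U)) = not False = True
Thus S3 is true.

Count: 1.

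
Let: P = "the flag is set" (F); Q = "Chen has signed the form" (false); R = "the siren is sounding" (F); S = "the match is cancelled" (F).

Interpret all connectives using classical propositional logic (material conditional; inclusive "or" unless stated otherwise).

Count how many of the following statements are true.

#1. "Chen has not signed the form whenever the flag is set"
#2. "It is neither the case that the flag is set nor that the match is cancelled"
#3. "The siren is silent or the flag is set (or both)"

#1: In symbols: P -> not Q

not Q = not False = True
P -> not Q = False -> True = True
So #1 is true.

#2: In symbols: P nor S

P nor S = False nor False = True
Hence #2 is true.

#3: In symbols: not R or P

not R = not False = True
not R or P = True or False = True
Hence #3 is true.

Count: 3.

3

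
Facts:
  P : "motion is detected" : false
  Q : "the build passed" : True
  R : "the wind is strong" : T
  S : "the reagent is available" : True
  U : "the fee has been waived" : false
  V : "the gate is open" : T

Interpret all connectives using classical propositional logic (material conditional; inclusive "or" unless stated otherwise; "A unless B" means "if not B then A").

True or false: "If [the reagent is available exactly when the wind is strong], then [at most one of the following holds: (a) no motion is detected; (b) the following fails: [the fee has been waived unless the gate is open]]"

Values: S=T, R=T, P=F, U=F, V=T.
Parsed as (S <-> R) -> (~P nand ~(U | V))

S <-> R = T <-> T = T
~P = ~F = T
U | V = F | T = T
~(U | V) = ~T = F
~P nand ~(U | V) = T nand F = T
(S <-> R) -> (~P nand ~(U | V)) = T -> T = T

True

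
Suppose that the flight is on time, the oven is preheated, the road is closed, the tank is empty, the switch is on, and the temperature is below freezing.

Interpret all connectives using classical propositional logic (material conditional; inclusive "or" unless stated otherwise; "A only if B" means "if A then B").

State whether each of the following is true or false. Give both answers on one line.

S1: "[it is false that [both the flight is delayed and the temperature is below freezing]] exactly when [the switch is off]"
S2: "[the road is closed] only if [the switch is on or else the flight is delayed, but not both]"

S1 False / S2 True

Let P = "the flight is delayed" (False), V = "the temperature is below freezing" (True), U = "the switch is on" (True), R = "the road is closed" (True).

S1: In symbols: not (P and V) iff not U

P and V = False and True = False
not (P and V) = not False = True
not U = not True = False
not (P and V) iff not U = True iff False = False
Thus S1 is false.

S2: In symbols: R -> (U xor P)

U xor P = True xor False = True
R -> (U xor P) = True -> True = True
Thus S2 is true.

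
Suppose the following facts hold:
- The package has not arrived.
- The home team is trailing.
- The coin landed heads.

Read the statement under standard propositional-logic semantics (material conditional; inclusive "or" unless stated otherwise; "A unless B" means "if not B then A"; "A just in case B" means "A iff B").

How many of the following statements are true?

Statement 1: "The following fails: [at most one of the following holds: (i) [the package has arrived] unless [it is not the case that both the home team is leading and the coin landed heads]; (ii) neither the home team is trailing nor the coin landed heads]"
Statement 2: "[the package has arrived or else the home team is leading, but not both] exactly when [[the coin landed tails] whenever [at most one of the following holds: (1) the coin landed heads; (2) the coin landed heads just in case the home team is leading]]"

1

Let P = "the package has arrived" (False), Q = "the home team is leading" (False), R = "the coin landed heads" (True).

Statement 1: This is not ((P or (Q nand R)) nand (not Q nor R)).

Q nand R = False nand True = True
P or (Q nand R) = False or True = True
not Q = not False = True
not Q nor R = True nor True = False
(P or (Q nand R)) nand (not Q nor R) = True nand False = True
not ((P or (Q nand R)) nand (not Q nor R)) = not True = False
Thus Statement 1 is false.

Statement 2: This is (P xor Q) iff ((R nand (R iff Q)) -> not R).

P xor Q = False xor False = False
R iff Q = True iff False = False
R nand (R iff Q) = True nand False = True
not R = not True = False
(R nand (R iff Q)) -> not R = True -> False = False
(P xor Q) iff ((R nand (R iff Q)) -> not R) = False iff False = True
Hence Statement 2 is true.

1 of the 2 statements is true.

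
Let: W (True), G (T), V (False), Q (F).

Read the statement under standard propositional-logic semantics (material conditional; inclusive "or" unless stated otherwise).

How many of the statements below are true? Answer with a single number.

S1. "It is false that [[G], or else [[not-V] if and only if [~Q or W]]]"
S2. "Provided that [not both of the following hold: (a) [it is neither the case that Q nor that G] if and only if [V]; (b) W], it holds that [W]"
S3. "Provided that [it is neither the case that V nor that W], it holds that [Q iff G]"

2

S1: Parsed as not (G or (not V iff (not Q or W)))

not V = not False = True
not Q = not False = True
not Q or W = True or True = True
not V iff (not Q or W) = True iff True = True
G or (not V iff (not Q or W)) = True or True = True
not (G or (not V iff (not Q or W))) = not True = False
Thus S1 is false.

S2: This is (((Q nor G) iff V) nand W) -> W.

Q nor G = False nor True = False
(Q nor G) iff V = False iff False = True
((Q nor G) iff V) nand W = True nand True = False
(((Q nor G) iff V) nand W) -> W = False -> True = True
So S2 is true.

S3: This is (V nor W) -> (Q iff G).

V nor W = False nor True = False
Q iff G = False iff True = False
(V nor W) -> (Q iff G) = False -> False = True
So S3 is true.

2 of the 3 statements are true.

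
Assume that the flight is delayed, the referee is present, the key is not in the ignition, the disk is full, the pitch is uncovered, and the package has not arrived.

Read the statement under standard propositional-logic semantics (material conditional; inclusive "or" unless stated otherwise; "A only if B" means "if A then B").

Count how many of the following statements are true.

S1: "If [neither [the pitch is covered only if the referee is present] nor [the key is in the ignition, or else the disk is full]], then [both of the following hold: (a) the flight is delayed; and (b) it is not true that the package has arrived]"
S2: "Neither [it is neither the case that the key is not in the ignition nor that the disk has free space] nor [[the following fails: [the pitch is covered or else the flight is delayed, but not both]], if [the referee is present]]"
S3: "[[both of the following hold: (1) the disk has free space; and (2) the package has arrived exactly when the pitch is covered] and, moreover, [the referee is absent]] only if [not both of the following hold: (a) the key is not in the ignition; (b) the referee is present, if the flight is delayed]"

3

Let U = "the pitch is covered" (F), Q = "the referee is present" (T), R = "the key is in the ignition" (F), S = "the disk is full" (T), P = "the flight is delayed" (T), V = "the package has arrived" (F).

S1: Parsed as ((U -> Q) nor (R | S)) -> (P & ~V)

U -> Q = F -> T = T
R | S = F | T = T
(U -> Q) nor (R | S) = T nor T = F
~V = ~F = T
P & ~V = T & T = T
((U -> Q) nor (R | S)) -> (P & ~V) = F -> T = T
Hence S1 is true.

S2: Formalization: (~R nor ~S) nor (Q -> ~(U xor P))

~R = ~F = T
~S = ~T = F
~R nor ~S = T nor F = F
U xor P = F xor T = T
~(U xor P) = ~T = F
Q -> ~(U xor P) = T -> F = F
(~R nor ~S) nor (Q -> ~(U xor P)) = F nor F = T
So S2 is true.

S3: In symbols: ((~S & (V <-> U)) & ~Q) -> (~R nand (P -> Q))

~S = ~T = F
V <-> U = F <-> F = T
~S & (V <-> U) = F & T = F
~Q = ~T = F
(~S & (V <-> U)) & ~Q = F & F = F
~R = ~F = T
P -> Q = T -> T = T
~R nand (P -> Q) = T nand T = F
((~S & (V <-> U)) & ~Q) -> (~R nand (P -> Q)) = F -> F = T
Hence S3 is true.

3 of the 3 statements are true (S1, S2, S3).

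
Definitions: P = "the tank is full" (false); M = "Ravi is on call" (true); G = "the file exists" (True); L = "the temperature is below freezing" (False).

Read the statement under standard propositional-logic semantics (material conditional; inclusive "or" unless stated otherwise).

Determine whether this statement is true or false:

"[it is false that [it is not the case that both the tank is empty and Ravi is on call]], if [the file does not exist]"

true

In symbols: not G -> not (not P nand M)

not G = not True = False
not P = not False = True
not P nand M = True nand True = False
not (not P nand M) = not False = True
not G -> not (not P nand M) = False -> True = True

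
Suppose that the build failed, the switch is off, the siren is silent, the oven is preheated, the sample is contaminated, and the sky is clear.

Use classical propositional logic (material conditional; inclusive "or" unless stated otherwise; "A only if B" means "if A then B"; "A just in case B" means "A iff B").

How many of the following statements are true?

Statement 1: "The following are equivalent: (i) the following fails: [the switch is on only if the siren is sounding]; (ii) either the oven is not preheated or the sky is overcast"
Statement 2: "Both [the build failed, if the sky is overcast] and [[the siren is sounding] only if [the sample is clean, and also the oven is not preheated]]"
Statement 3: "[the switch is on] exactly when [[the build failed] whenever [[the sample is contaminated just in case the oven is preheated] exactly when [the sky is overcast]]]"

2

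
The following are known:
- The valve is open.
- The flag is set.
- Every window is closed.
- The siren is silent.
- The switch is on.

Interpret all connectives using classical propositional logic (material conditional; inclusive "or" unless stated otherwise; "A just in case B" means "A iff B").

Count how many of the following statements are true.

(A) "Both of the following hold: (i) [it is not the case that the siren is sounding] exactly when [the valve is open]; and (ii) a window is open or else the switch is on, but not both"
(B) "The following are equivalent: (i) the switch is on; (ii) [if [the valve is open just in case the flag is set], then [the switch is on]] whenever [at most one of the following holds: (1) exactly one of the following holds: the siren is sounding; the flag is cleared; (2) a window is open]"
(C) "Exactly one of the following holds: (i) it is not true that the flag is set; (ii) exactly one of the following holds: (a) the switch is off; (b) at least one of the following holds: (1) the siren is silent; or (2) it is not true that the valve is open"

Let S = "the siren is sounding" (F), P = "the valve is open" (T), R = "a window is open" (F), U = "the switch is on" (T), Q = "the flag is set" (T).

(A): This is (¬S ↔ P) ∧ (R ⊕ U).

¬S = ¬F = T
¬S ↔ P = T ↔ T = T
R ⊕ U = F ⊕ T = T
(¬S ↔ P) ∧ (R ⊕ U) = T ∧ T = T
Thus (A) is true.

(B): Formalization: U ↔ (((S ⊕ ¬Q) ↑ R) → ((P ↔ Q) → U))

¬Q = ¬T = F
S ⊕ ¬Q = F ⊕ F = F
(S ⊕ ¬Q) ↑ R = F ↑ F = T
P ↔ Q = T ↔ T = T
(P ↔ Q) → U = T → T = T
((S ⊕ ¬Q) ↑ R) → ((P ↔ Q) → U) = T → T = T
U ↔ (((S ⊕ ¬Q) ↑ R) → ((P ↔ Q) → U)) = T ↔ T = T
So (B) is true.

(C): Parsed as ¬Q ⊕ (¬U ⊕ (¬S ∨ ¬P))

¬Q = ¬T = F
¬U = ¬T = F
¬S = ¬F = T
¬P = ¬T = F
¬S ∨ ¬P = T ∨ F = T
¬U ⊕ (¬S ∨ ¬P) = F ⊕ T = T
¬Q ⊕ (¬U ⊕ (¬S ∨ ¬P)) = F ⊕ T = T
So (C) is true.

Count: 3.

3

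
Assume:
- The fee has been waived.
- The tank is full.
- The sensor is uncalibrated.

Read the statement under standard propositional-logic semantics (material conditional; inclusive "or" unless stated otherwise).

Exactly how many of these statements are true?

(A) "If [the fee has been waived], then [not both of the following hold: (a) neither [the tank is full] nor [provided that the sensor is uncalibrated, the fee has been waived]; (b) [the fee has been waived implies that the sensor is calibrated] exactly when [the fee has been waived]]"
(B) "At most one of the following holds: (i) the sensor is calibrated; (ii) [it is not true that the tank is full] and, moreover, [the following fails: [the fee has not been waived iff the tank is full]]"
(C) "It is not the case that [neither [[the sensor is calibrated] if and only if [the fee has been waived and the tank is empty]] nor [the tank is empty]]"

Let V = "the fee has been waived" (True), U = "the tank is full" (True), R = "the sensor is calibrated" (False).

(A): Formalization: V -> ((U nor (not R -> V)) nand ((V -> R) iff V))

not R = not False = True
not R -> V = True -> True = True
U nor (not R -> V) = True nor True = False
V -> R = True -> False = False
(V -> R) iff V = False iff True = False
(U nor (not R -> V)) nand ((V -> R) iff V) = False nand False = True
V -> ((U nor (not R -> V)) nand ((V -> R) iff V)) = True -> True = True
Thus (A) is true.

(B): In symbols: R nand (not U and not (not V iff U))

not U = not True = False
not V = not True = False
not V iff U = False iff True = False
not (not V iff U) = not False = True
not U and not (not V iff U) = False and True = False
R nand (not U and not (not V iff U)) = False nand False = True
So (B) is true.

(C): Parsed as not ((R iff (V and not U)) nor not U)

not U = not True = False
V and not U = True and False = False
R iff (V and not U) = False iff False = True
not U = not True = False
(R iff (V and not U)) nor not U = True nor False = False
not ((R iff (V and not U)) nor not U) = not False = True
Hence (C) is true.

True statements: 3 ((A), (B), (C)).

3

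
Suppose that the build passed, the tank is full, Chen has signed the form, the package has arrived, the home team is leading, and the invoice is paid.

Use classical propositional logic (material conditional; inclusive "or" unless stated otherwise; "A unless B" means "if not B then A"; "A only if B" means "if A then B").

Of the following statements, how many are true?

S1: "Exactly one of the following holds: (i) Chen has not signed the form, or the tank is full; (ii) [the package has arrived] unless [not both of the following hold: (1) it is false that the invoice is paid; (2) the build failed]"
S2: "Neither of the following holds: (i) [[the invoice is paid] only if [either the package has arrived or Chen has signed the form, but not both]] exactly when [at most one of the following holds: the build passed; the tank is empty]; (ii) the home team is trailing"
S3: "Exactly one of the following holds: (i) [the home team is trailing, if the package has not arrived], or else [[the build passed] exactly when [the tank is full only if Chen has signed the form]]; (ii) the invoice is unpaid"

2

Let R = "Chen has signed the form" (T), Q = "the tank is full" (T), S = "the package has arrived" (T), V = "the invoice is paid" (T), P = "the build passed" (T), U = "the home team is leading" (T).

S1: In symbols: (~R | Q) xor (S | (~V nand ~P))

~R = ~T = F
~R | Q = F | T = T
~V = ~T = F
~P = ~T = F
~V nand ~P = F nand F = T
S | (~V nand ~P) = T | T = T
(~R | Q) xor (S | (~V nand ~P)) = T xor T = F
So S1 is false.

S2: Formalization: ((V -> (S xor R)) <-> (P nand ~Q)) nor ~U

S xor R = T xor T = F
V -> (S xor R) = T -> F = F
~Q = ~T = F
P nand ~Q = T nand F = T
(V -> (S xor R)) <-> (P nand ~Q) = F <-> T = F
~U = ~T = F
((V -> (S xor R)) <-> (P nand ~Q)) nor ~U = F nor F = T
So S2 is true.

S3: This is ((~S -> ~U) | (P <-> (Q -> R))) xor ~V.

~S = ~T = F
~U = ~T = F
~S -> ~U = F -> F = T
Q -> R = T -> T = T
P <-> (Q -> R) = T <-> T = T
(~S -> ~U) | (P <-> (Q -> R)) = T | T = T
~V = ~T = F
((~S -> ~U) | (P <-> (Q -> R))) xor ~V = T xor F = T
So S3 is true.

2 of the 3 statements are true (S2, S3).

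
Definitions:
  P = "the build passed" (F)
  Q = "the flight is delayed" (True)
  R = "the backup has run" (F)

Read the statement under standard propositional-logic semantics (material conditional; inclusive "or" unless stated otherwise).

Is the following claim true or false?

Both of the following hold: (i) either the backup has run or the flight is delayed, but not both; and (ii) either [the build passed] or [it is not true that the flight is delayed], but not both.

Formalization: (R xor Q) and (P xor not Q)

R xor Q = False xor True = True
not Q = not True = False
P xor not Q = False xor False = False
(R xor Q) and (P xor not Q) = True and False = False

False.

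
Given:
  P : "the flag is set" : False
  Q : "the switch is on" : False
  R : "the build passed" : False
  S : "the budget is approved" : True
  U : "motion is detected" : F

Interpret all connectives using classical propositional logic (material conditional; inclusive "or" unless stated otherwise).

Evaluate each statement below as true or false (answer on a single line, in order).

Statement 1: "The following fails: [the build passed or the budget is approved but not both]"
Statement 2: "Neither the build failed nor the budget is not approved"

Statement 1: In symbols: not (R xor S)

R xor S = False xor True = True
not (R xor S) = not True = False
Thus Statement 1 is false.

Statement 2: This is not R nor not S.

not R = not False = True
not S = not True = False
not R nor not S = True nor False = False
Thus Statement 2 is false.

Statement 1 false; Statement 2 false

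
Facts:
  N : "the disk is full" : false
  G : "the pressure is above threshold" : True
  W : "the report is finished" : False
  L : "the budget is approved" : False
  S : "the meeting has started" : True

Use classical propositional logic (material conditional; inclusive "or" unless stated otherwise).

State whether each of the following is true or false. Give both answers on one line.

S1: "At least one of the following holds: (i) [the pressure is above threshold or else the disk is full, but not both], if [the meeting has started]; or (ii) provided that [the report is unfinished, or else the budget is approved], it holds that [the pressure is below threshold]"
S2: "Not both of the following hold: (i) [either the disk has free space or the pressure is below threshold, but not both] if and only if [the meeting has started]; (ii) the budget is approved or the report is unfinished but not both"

S1: Formalization: (S → (G ⊕ N)) ∨ ((¬W ∨ L) → ¬G)

G ⊕ N = T ⊕ F = T
S → (G ⊕ N) = T → T = T
¬W = ¬F = T
¬W ∨ L = T ∨ F = T
¬G = ¬T = F
(¬W ∨ L) → ¬G = T → F = F
(S → (G ⊕ N)) ∨ ((¬W ∨ L) → ¬G) = T ∨ F = T
Thus S1 is true.

S2: In symbols: ((¬N ⊕ ¬G) ↔ S) ↑ (L ⊕ ¬W)

¬N = ¬F = T
¬G = ¬T = F
¬N ⊕ ¬G = T ⊕ F = T
(¬N ⊕ ¬G) ↔ S = T ↔ T = T
¬W = ¬F = T
L ⊕ ¬W = F ⊕ T = T
((¬N ⊕ ¬G) ↔ S) ↑ (L ⊕ ¬W) = T ↑ T = F
So S2 is false.

S1 true / S2 false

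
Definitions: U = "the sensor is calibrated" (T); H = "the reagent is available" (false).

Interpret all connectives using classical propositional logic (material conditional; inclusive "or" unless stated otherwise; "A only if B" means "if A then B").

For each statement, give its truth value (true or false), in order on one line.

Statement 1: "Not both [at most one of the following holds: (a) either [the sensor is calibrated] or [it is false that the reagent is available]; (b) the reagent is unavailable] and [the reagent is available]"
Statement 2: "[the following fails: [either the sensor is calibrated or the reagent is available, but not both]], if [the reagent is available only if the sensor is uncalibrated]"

Statement 1: In symbols: ((U ∨ ¬H) ↑ ¬H) ↑ H

¬H = ¬F = T
U ∨ ¬H = T ∨ T = T
¬H = ¬F = T
(U ∨ ¬H) ↑ ¬H = T ↑ T = F
((U ∨ ¬H) ↑ ¬H) ↑ H = F ↑ F = T
Hence Statement 1 is true.

Statement 2: In symbols: (H → ¬U) → ¬(U ⊕ H)

¬U = ¬T = F
H → ¬U = F → F = T
U ⊕ H = T ⊕ F = T
¬(U ⊕ H) = ¬T = F
(H → ¬U) → ¬(U ⊕ H) = T → F = F
So Statement 2 is false.

Statement 1 True / Statement 2 False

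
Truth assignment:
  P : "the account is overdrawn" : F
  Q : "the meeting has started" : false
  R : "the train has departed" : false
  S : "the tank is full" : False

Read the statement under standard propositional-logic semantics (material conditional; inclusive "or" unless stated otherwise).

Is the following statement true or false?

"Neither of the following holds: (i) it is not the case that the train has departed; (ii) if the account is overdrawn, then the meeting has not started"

Parsed as ~R nor (P -> ~Q)

~R = ~F = T
~Q = ~F = T
P -> ~Q = F -> T = T
~R nor (P -> ~Q) = T nor T = F

False.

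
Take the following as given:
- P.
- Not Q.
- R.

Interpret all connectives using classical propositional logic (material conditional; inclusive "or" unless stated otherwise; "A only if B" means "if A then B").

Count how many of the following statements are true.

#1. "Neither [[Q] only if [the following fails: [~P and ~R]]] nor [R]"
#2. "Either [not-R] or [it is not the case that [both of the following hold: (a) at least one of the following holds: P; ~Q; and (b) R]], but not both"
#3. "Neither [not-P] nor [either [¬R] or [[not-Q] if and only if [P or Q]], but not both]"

#1: This is (Q -> ~(~P & ~R)) nor R.

~P = ~T = F
~R = ~T = F
~P & ~R = F & F = F
~(~P & ~R) = ~F = T
Q -> ~(~P & ~R) = F -> T = T
(Q -> ~(~P & ~R)) nor R = T nor T = F
Hence #1 is false.

#2: In symbols: ~R xor ~((P | ~Q) & R)

~R = ~T = F
~Q = ~F = T
P | ~Q = T | T = T
(P | ~Q) & R = T & T = T
~((P | ~Q) & R) = ~T = F
~R xor ~((P | ~Q) & R) = F xor F = F
Thus #2 is false.

#3: Formalization: ~P nor (~R xor (~Q <-> (P | Q)))

~P = ~T = F
~R = ~T = F
~Q = ~F = T
P | Q = T | F = T
~Q <-> (P | Q) = T <-> T = T
~R xor (~Q <-> (P | Q)) = F xor T = T
~P nor (~R xor (~Q <-> (P | Q))) = F nor T = F
Hence #3 is false.

True statements: 0 (none).

0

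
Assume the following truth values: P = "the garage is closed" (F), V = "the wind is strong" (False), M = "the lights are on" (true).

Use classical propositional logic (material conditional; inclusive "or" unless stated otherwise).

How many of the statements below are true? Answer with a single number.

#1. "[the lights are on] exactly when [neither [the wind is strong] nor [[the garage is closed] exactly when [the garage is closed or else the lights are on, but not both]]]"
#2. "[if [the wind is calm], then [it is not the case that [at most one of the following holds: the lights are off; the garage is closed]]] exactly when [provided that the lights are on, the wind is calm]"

#1: Formalization: M ↔ (V ↓ (P ↔ (P ⊕ M)))

P ⊕ M = F ⊕ T = T
P ↔ (P ⊕ M) = F ↔ T = F
V ↓ (P ↔ (P ⊕ M)) = F ↓ F = T
M ↔ (V ↓ (P ↔ (P ⊕ M))) = T ↔ T = T
Thus #1 is true.

#2: Parsed as (¬V → ¬(¬M ↑ P)) ↔ (M → ¬V)

¬V = ¬F = T
¬M = ¬T = F
¬M ↑ P = F ↑ F = T
¬(¬M ↑ P) = ¬T = F
¬V → ¬(¬M ↑ P) = T → F = F
¬V = ¬F = T
M → ¬V = T → T = T
(¬V → ¬(¬M ↑ P)) ↔ (M → ¬V) = F ↔ T = F
Thus #2 is false.

1 of the 2 statements is true (#1).

1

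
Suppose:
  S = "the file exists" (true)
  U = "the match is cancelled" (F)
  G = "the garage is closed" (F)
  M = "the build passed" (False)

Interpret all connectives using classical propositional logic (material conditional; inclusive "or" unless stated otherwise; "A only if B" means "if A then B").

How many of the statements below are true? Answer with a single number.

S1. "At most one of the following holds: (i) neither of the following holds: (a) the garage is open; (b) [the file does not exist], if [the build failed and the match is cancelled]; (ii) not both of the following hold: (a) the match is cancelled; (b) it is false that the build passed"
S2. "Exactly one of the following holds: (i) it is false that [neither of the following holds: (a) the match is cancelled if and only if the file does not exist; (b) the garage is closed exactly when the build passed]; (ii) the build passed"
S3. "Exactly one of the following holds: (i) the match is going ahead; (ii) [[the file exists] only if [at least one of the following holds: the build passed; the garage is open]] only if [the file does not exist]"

3

S1: Parsed as (¬G ↓ ((¬M ∧ U) → ¬S)) ↑ (U ↑ ¬M)

¬G = ¬F = T
¬M = ¬F = T
¬M ∧ U = T ∧ F = F
¬S = ¬T = F
(¬M ∧ U) → ¬S = F → F = T
¬G ↓ ((¬M ∧ U) → ¬S) = T ↓ T = F
¬M = ¬F = T
U ↑ ¬M = F ↑ T = T
(¬G ↓ ((¬M ∧ U) → ¬S)) ↑ (U ↑ ¬M) = F ↑ T = T
Hence S1 is true.

S2: This is ¬((U ↔ ¬S) ↓ (G ↔ M)) ⊕ M.

¬S = ¬T = F
U ↔ ¬S = F ↔ F = T
G ↔ M = F ↔ F = T
(U ↔ ¬S) ↓ (G ↔ M) = T ↓ T = F
¬((U ↔ ¬S) ↓ (G ↔ M)) = ¬F = T
¬((U ↔ ¬S) ↓ (G ↔ M)) ⊕ M = T ⊕ F = T
So S2 is true.

S3: Parsed as ¬U ⊕ ((S → (M ∨ ¬G)) → ¬S)

¬U = ¬F = T
¬G = ¬F = T
M ∨ ¬G = F ∨ T = T
S → (M ∨ ¬G) = T → T = T
¬S = ¬T = F
(S → (M ∨ ¬G)) → ¬S = T → F = F
¬U ⊕ ((S → (M ∨ ¬G)) → ¬S) = T ⊕ F = T
Hence S3 is true.

True statements: 3 (S1, S2, S3).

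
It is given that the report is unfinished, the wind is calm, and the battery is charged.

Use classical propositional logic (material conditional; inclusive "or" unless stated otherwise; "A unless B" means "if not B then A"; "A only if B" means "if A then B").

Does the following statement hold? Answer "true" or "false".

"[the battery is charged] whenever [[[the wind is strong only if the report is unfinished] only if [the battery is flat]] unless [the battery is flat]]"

true

Let L = "the wind is strong" (False), S = "the report is finished" (False), G = "the battery is charged" (True).
In symbols: (((L -> not S) -> not G) or not G) -> G

not S = not False = True
L -> not S = False -> True = True
not G = not True = False
(L -> not S) -> not G = True -> False = False
not G = not True = False
((L -> not S) -> not G) or not G = False or False = False
(((L -> not S) -> not G) or not G) -> G = False -> True = True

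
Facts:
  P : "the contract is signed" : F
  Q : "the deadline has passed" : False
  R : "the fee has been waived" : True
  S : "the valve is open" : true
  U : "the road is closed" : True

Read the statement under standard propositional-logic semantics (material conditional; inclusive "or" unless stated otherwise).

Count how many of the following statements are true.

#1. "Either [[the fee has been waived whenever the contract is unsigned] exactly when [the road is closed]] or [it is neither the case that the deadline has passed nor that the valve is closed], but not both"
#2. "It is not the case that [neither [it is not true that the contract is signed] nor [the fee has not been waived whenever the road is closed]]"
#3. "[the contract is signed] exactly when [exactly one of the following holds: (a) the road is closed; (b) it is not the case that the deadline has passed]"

#1: In symbols: ((~P -> R) <-> U) xor (Q nor ~S)

~P = ~F = T
~P -> R = T -> T = T
(~P -> R) <-> U = T <-> T = T
~S = ~T = F
Q nor ~S = F nor F = T
((~P -> R) <-> U) xor (Q nor ~S) = T xor T = F
Hence #1 is false.

#2: In symbols: ~(~P nor (U -> ~R))

~P = ~F = T
~R = ~T = F
U -> ~R = T -> F = F
~P nor (U -> ~R) = T nor F = F
~(~P nor (U -> ~R)) = ~F = T
So #2 is true.

#3: In symbols: P <-> (U xor ~Q)

~Q = ~F = T
U xor ~Q = T xor T = F
P <-> (U xor ~Q) = F <-> F = T
So #3 is true.

2 of the 3 statements are true (#2, #3).

2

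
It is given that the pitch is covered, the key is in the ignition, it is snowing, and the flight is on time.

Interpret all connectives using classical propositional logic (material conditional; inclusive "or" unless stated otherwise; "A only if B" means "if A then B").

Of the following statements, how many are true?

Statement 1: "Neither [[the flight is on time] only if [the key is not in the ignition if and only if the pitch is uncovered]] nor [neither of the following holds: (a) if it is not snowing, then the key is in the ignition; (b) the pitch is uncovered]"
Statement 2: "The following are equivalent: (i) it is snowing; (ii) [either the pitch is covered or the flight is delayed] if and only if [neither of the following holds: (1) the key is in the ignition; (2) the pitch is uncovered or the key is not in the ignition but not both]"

0

Let R = "the flight is delayed" (F), N = "the key is in the ignition" (T), G = "the pitch is covered" (T), U = "it is snowing" (T).

Statement 1: This is (¬R → (¬N ↔ ¬G)) ↓ ((¬U → N) ↓ ¬G).

¬R = ¬F = T
¬N = ¬T = F
¬G = ¬T = F
¬N ↔ ¬G = F ↔ F = T
¬R → (¬N ↔ ¬G) = T → T = T
¬U = ¬T = F
¬U → N = F → T = T
¬G = ¬T = F
(¬U → N) ↓ ¬G = T ↓ F = F
(¬R → (¬N ↔ ¬G)) ↓ ((¬U → N) ↓ ¬G) = T ↓ F = F
Hence Statement 1 is false.

Statement 2: This is U ↔ ((G ∨ R) ↔ (N ↓ (¬G ⊕ ¬N))).

G ∨ R = T ∨ F = T
¬G = ¬T = F
¬N = ¬T = F
¬G ⊕ ¬N = F ⊕ F = F
N ↓ (¬G ⊕ ¬N) = T ↓ F = F
(G ∨ R) ↔ (N ↓ (¬G ⊕ ¬N)) = T ↔ F = F
U ↔ ((G ∨ R) ↔ (N ↓ (¬G ⊕ ¬N))) = T ↔ F = F
Hence Statement 2 is false.

Count: 0.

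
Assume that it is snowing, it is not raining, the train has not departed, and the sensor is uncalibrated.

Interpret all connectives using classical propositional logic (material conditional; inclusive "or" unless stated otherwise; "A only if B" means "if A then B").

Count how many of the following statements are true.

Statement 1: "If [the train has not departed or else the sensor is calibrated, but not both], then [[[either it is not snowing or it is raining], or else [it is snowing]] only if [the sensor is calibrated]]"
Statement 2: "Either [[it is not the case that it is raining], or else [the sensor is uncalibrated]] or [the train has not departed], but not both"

Let U = "the train has departed" (False), H = "the sensor is calibrated" (False), V = "it is snowing" (True), L = "it is raining" (False).

Statement 1: Parsed as (not U xor H) -> (((not V or L) or V) -> H)

not U = not False = True
not U xor H = True xor False = True
not V = not True = False
not V or L = False or False = False
(not V or L) or V = False or True = True
((not V or L) or V) -> H = True -> False = False
(not U xor H) -> (((not V or L) or V) -> H) = True -> False = False
Hence Statement 1 is false.

Statement 2: In symbols: (not L or not H) xor not U

not L = not False = True
not H = not False = True
not L or not H = True or True = True
not U = not False = True
(not L or not H) xor not U = True xor True = False
Hence Statement 2 is false.

0 of the 2 statements are true (none).

0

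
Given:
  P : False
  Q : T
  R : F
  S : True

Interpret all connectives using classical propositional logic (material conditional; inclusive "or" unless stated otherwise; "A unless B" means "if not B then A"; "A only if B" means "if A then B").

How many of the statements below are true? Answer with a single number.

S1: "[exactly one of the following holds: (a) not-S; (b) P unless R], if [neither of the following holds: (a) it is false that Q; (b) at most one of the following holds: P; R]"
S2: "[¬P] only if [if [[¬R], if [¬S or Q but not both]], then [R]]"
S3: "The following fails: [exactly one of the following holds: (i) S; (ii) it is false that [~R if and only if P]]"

2

S1: In symbols: (~Q nor (P nand R)) -> (~S xor (P | R))

~Q = ~T = F
P nand R = F nand F = T
~Q nor (P nand R) = F nor T = F
~S = ~T = F
P | R = F | F = F
~S xor (P | R) = F xor F = F
(~Q nor (P nand R)) -> (~S xor (P | R)) = F -> F = T
So S1 is true.

S2: Formalization: ~P -> (((~S xor Q) -> ~R) -> R)

~P = ~F = T
~S = ~T = F
~S xor Q = F xor T = T
~R = ~F = T
(~S xor Q) -> ~R = T -> T = T
((~S xor Q) -> ~R) -> R = T -> F = F
~P -> (((~S xor Q) -> ~R) -> R) = T -> F = F
So S2 is false.

S3: Parsed as ~(S xor ~(~R <-> P))

~R = ~F = T
~R <-> P = T <-> F = F
~(~R <-> P) = ~F = T
S xor ~(~R <-> P) = T xor T = F
~(S xor ~(~R <-> P)) = ~F = T
Thus S3 is true.

True statements: 2 (S1, S3).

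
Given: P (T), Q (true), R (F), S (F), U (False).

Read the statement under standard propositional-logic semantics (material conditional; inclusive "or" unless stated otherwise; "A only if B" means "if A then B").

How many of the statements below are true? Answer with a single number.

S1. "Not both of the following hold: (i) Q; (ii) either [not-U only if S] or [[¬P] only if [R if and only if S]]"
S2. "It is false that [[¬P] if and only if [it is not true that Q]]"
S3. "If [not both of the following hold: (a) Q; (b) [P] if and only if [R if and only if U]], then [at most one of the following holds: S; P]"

S1: This is Q nand ((~U -> S) | (~P -> (R <-> S))).

~U = ~F = T
~U -> S = T -> F = F
~P = ~T = F
R <-> S = F <-> F = T
~P -> (R <-> S) = F -> T = T
(~U -> S) | (~P -> (R <-> S)) = F | T = T
Q nand ((~U -> S) | (~P -> (R <-> S))) = T nand T = F
Hence S1 is false.

S2: In symbols: ~(~P <-> ~Q)

~P = ~T = F
~Q = ~T = F
~P <-> ~Q = F <-> F = T
~(~P <-> ~Q) = ~T = F
So S2 is false.

S3: Parsed as (Q nand (P <-> (R <-> U))) -> (S nand P)

R <-> U = F <-> F = T
P <-> (R <-> U) = T <-> T = T
Q nand (P <-> (R <-> U)) = T nand T = F
S nand P = F nand T = T
(Q nand (P <-> (R <-> U))) -> (S nand P) = F -> T = T
Thus S3 is true.

Count: 1.

1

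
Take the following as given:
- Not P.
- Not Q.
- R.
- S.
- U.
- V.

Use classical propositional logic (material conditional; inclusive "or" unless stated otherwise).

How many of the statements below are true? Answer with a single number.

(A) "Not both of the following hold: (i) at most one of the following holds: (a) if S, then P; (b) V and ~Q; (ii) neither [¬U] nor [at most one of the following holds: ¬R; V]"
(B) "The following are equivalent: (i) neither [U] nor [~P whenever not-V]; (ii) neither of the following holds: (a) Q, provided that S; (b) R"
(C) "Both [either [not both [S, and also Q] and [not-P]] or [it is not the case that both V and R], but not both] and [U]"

3

(A): This is ((S → P) ↑ (V ∧ ¬Q)) ↑ (¬U ↓ (¬R ↑ V)).

S → P = T → F = F
¬Q = ¬F = T
V ∧ ¬Q = T ∧ T = T
(S → P) ↑ (V ∧ ¬Q) = F ↑ T = T
¬U = ¬T = F
¬R = ¬T = F
¬R ↑ V = F ↑ T = T
¬U ↓ (¬R ↑ V) = F ↓ T = F
((S → P) ↑ (V ∧ ¬Q)) ↑ (¬U ↓ (¬R ↑ V)) = T ↑ F = T
So (A) is true.

(B): Parsed as (U ↓ (¬V → ¬P)) ↔ ((S → Q) ↓ R)

¬V = ¬T = F
¬P = ¬F = T
¬V → ¬P = F → T = T
U ↓ (¬V → ¬P) = T ↓ T = F
S → Q = T → F = F
(S → Q) ↓ R = F ↓ T = F
(U ↓ (¬V → ¬P)) ↔ ((S → Q) ↓ R) = F ↔ F = T
Thus (B) is true.

(C): This is (((S ∧ Q) ↑ ¬P) ⊕ (V ↑ R)) ∧ U.

S ∧ Q = T ∧ F = F
¬P = ¬F = T
(S ∧ Q) ↑ ¬P = F ↑ T = T
V ↑ R = T ↑ T = F
((S ∧ Q) ↑ ¬P) ⊕ (V ↑ R) = T ⊕ F = T
(((S ∧ Q) ↑ ¬P) ⊕ (V ↑ R)) ∧ U = T ∧ T = T
So (C) is true.

True statements: 3 ((A), (B), (C)).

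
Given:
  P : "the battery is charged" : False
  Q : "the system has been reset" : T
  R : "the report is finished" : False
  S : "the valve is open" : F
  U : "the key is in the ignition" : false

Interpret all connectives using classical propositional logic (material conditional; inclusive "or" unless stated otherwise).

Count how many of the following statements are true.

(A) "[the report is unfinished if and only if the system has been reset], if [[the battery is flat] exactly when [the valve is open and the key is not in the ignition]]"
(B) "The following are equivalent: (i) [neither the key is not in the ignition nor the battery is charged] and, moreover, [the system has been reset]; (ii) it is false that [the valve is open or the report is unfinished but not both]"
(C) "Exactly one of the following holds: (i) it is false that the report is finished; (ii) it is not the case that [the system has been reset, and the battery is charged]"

2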